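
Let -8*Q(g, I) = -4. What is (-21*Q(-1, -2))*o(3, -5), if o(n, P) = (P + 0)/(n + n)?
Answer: 35/4 ≈ 8.7500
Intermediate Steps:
o(n, P) = P/(2*n) (o(n, P) = P/((2*n)) = P*(1/(2*n)) = P/(2*n))
Q(g, I) = ½ (Q(g, I) = -⅛*(-4) = ½)
(-21*Q(-1, -2))*o(3, -5) = (-21*½)*((½)*(-5)/3) = -21*(-5)/(4*3) = -21/2*(-⅚) = 35/4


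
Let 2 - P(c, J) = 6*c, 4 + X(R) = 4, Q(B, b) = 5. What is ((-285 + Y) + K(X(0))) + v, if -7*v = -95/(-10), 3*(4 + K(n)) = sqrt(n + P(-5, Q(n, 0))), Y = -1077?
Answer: -19143/14 + 4*sqrt(2)/3 ≈ -1365.5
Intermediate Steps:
X(R) = 0 (X(R) = -4 + 4 = 0)
P(c, J) = 2 - 6*c
K(n) = -4 + sqrt(32 + n)/3 (K(n) = -4 + sqrt(n + (2 - 6*(-5)))/3 = -4 + sqrt(n + (2 + 30))/3 = -4 + sqrt(n + 32)/3 = -4 + sqrt(32 + n)/3)
v = -19/14 (v = -(-95)/(7*(-10)) = -(-1)*(-95)/70 = -1/7*19/2 = -19/14 ≈ -1.3571)
((-285 + Y) + K(X(0))) + v = ((-285 - 1077) + (-4 + sqrt(32 + 0)/3)) - 19/14 = (-1362 + (-4 + sqrt(32)/3)) - 19/14 = (-1362 + (-4 + (4*sqrt(2))/3)) - 19/14 = (-1362 + (-4 + 4*sqrt(2)/3)) - 19/14 = (-1366 + 4*sqrt(2)/3) - 19/14 = -19143/14 + 4*sqrt(2)/3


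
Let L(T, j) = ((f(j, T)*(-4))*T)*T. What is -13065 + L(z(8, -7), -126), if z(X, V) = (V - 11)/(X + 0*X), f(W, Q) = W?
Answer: -21027/2 ≈ -10514.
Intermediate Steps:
z(X, V) = (-11 + V)/X (z(X, V) = (-11 + V)/(X + 0) = (-11 + V)/X)
L(T, j) = -4*j*T**2 (L(T, j) = ((j*(-4))*T)*T = ((-4*j)*T)*T = (-4*T*j)*T = -4*j*T**2)
-13065 + L(z(8, -7), -126) = -13065 - 4*(-126)*((-11 - 7)/8)**2 = -13065 - 4*(-126)*((1/8)*(-18))**2 = -13065 - 4*(-126)*(-9/4)**2 = -13065 - 4*(-126)*81/16 = -13065 + 5103/2 = -21027/2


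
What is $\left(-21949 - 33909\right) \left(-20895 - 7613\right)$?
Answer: $1592399864$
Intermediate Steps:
$\left(-21949 - 33909\right) \left(-20895 - 7613\right) = \left(-55858\right) \left(-28508\right) = 1592399864$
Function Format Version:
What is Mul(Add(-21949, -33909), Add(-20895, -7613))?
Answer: 1592399864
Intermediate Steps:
Mul(Add(-21949, -33909), Add(-20895, -7613)) = Mul(-55858, -28508) = 1592399864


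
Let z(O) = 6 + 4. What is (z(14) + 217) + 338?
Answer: 565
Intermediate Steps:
z(O) = 10
(z(14) + 217) + 338 = (10 + 217) + 338 = 227 + 338 = 565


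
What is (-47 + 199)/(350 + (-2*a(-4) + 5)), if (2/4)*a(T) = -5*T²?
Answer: 152/675 ≈ 0.22519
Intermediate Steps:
a(T) = -10*T² (a(T) = 2*(-5*T²) = -10*T²)
(-47 + 199)/(350 + (-2*a(-4) + 5)) = (-47 + 199)/(350 + (-(-20)*(-4)² + 5)) = 152/(350 + (-(-20)*16 + 5)) = 152/(350 + (-2*(-160) + 5)) = 152/(350 + (320 + 5)) = 152/(350 + 325) = 152/675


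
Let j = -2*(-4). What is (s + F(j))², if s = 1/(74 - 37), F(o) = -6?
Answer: 48841/1369 ≈ 35.676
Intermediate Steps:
j = 8
s = 1/37 ≈ 0.027027
(s + F(j))² = (1/37 - 6)² = (-221/37)² = 48841/1369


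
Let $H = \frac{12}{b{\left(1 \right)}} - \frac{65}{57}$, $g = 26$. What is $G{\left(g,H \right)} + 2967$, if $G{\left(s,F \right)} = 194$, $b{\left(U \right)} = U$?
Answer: $3161$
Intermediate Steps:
$H = \frac{619}{57}$ ($H = \frac{12}{1} - \frac{65}{57} = 12 \cdot 1 - \frac{65}{57} = 12 - \frac{65}{57} = \frac{619}{57} \approx 10.86$)
$G{\left(g,H \right)} + 2967 = 194 + 2967 = 3161$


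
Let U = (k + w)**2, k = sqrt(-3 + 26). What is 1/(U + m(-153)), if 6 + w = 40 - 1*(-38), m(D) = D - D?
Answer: (72 + sqrt(23))**(-2) ≈ 0.00016956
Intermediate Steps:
m(D) = 0
w = 72 (w = -6 + (40 - 1*(-38)) = -6 + (40 + 38) = -6 + 78 = 72)
k = sqrt(23) ≈ 4.7958
U = (72 + sqrt(23))**2 (U = (sqrt(23) + 72)**2 = (72 + sqrt(23))**2 ≈ 5897.6)
1/(U + m(-153)) = 1/((72 + sqrt(23))**2 + 0) = 1/((72 + sqrt(23))**2) = (72 + sqrt(23))**(-2)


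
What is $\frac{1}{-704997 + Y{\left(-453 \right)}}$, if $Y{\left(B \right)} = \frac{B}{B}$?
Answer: $- \frac{1}{704996} \approx -1.4184 \cdot 10^{-6}$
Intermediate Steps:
$Y{\left(B \right)} = 1$
$\frac{1}{-704997 + Y{\left(-453 \right)}} = \frac{1}{-704997 + 1} = \frac{1}{-704996} = - \frac{1}{704996}$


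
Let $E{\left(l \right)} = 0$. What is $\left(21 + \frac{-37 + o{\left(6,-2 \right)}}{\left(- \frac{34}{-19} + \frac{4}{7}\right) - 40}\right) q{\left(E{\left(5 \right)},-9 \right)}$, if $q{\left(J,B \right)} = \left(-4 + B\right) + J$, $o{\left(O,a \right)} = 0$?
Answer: $- \frac{1430611}{5006} \approx -285.78$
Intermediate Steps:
$q{\left(J,B \right)} = -4 + B + J$
$\left(21 + \frac{-37 + o{\left(6,-2 \right)}}{\left(- \frac{34}{-19} + \frac{4}{7}\right) - 40}\right) q{\left(E{\left(5 \right)},-9 \right)} = \left(21 + \frac{-37 + 0}{\left(- \frac{34}{-19} + \frac{4}{7}\right) - 40}\right) \left(-4 - 9 + 0\right) = \left(21 - \frac{37}{\left(\left(-34\right) \left(- \frac{1}{19}\right) + 4 \cdot \frac{1}{7}\right) - 40}\right) \left(-13\right) = \left(21 - \frac{37}{\left(\frac{34}{19} + \frac{4}{7}\right) - 40}\right) \left(-13\right) = \left(21 - \frac{37}{\frac{314}{133} - 40}\right) \left(-13\right) = \left(21 - \frac{37}{- \frac{5006}{133}}\right) \left(-13\right) = \left(21 - - \frac{4921}{5006}\right) \left(-13\right) = \left(21 + \frac{4921}{5006}\right) \left(-13\right) = \frac{110047}{5006} \left(-13\right) = - \frac{1430611}{5006}$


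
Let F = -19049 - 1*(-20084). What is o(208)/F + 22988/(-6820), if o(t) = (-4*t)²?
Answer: 46971751/70587 ≈ 665.44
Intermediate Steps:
F = 1035 (F = -19049 + 20084 = 1035)
o(t) = 16*t²
o(208)/F + 22988/(-6820) = (16*208²)/1035 + 22988/(-6820) = (16*43264)*(1/1035) + 22988*(-1/6820) = 692224*(1/1035) - 5747/1705 = 692224/1035 - 5747/1705 = 46971751/70587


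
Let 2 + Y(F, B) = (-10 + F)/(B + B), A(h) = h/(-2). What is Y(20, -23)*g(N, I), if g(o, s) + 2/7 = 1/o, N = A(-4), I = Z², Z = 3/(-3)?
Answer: -153/322 ≈ -0.47516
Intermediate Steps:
A(h) = -h/2 (A(h) = h*(-½) = -h/2)
Y(F, B) = -2 + (-10 + F)/(2*B) (Y(F, B) = -2 + (-10 + F)/(B + B) = -2 + (-10 + F)/((2*B)) = -2 + (-10 + F)*(1/(2*B)) = -2 + (-10 + F)/(2*B))
Z = -1 (Z = 3*(-⅓) = -1)
I = 1 (I = (-1)² = 1)
N = 2 (N = -½*(-4) = 2)
g(o, s) = -2/7 + 1/o
Y(20, -23)*g(N, I) = ((½)*(-10 + 20 - 4*(-23))/(-23))*(-2/7 + 1/2) = ((½)*(-1/23)*(-10 + 20 + 92))*(-2/7 + ½) = ((½)*(-1/23)*102)*(3/14) = -51/23*3/14 = -153/322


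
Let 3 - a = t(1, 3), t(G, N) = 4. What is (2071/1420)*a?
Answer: -2071/1420 ≈ -1.4585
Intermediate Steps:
a = -1 (a = 3 - 1*4 = 3 - 4 = -1)
(2071/1420)*a = (2071/1420)*(-1) = -2071/1420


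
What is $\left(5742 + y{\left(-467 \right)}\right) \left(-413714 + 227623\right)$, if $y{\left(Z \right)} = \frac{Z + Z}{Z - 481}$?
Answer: $- \frac{506572267925}{474} \approx -1.0687 \cdot 10^{9}$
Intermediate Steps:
$y{\left(Z \right)} = \frac{2 Z}{-481 + Z}$
$\left(5742 + y{\left(-467 \right)}\right) \left(-413714 + 227623\right) = \left(5742 + 2 \left(-467\right) \frac{1}{-481 - 467}\right) \left(-413714 + 227623\right) = \left(5742 + 2 \left(-467\right) \frac{1}{-948}\right) \left(-186091\right) = \left(5742 + 2 \left(-467\right) \left(- \frac{1}{948}\right)\right) \left(-186091\right) = \left(5742 + \frac{467}{474}\right) \left(-186091\right) = \frac{2722175}{474} \left(-186091\right) = - \frac{506572267925}{474}$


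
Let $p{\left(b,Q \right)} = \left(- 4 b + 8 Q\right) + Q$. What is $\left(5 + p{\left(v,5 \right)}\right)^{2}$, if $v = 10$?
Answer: $100$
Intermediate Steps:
$p{\left(b,Q \right)} = - 4 b + 9 Q$
$\left(5 + p{\left(v,5 \right)}\right)^{2} = \left(5 + \left(\left(-4\right) 10 + 9 \cdot 5\right)\right)^{2} = \left(5 + \left(-40 + 45\right)\right)^{2} = \left(5 + 5\right)^{2} = 10^{2} = 100$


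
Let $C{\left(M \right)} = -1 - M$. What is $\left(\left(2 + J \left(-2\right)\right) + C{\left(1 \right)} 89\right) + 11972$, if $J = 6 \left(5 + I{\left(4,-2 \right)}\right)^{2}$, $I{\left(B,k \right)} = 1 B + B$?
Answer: $9768$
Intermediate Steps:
$I{\left(B,k \right)} = 2 B$ ($I{\left(B,k \right)} = B + B = 2 B$)
$J = 1014$ ($J = 6 \left(5 + 2 \cdot 4\right)^{2} = 6 \left(5 + 8\right)^{2} = 6 \cdot 13^{2} = 6 \cdot 169 = 1014$)
$\left(\left(2 + J \left(-2\right)\right) + C{\left(1 \right)} 89\right) + 11972 = \left(\left(2 + 1014 \left(-2\right)\right) + \left(-1 - 1\right) 89\right) + 11972 = \left(\left(2 - 2028\right) + \left(-1 - 1\right) 89\right) + 11972 = \left(-2026 - 178\right) + 11972 = -2204 + 11972 = 9768$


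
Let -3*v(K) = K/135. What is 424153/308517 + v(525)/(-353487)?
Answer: 1349396742964/981510739011 ≈ 1.3748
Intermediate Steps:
v(K) = -K/405 (v(K) = -K/(3*135) = -K/405)
424153/308517 + v(525)/(-353487) = 424153/308517 - 1/405*525/(-353487) = 424153*(1/308517) - 35/27*(-1/353487) = 424153/308517 + 35/9544149 = 1349396742964/981510739011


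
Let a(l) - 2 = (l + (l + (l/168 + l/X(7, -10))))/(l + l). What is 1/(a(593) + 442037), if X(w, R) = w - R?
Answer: 5712/2524932665 ≈ 2.2622e-6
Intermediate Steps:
a(l) = 17321/5712 (a(l) = 2 + (l + (l + (l/168 + l/(7 - 1*(-10)))))/(l + l) = 2 + (l + (l + (l*(1/168) + l/(7 + 10))))/((2*l)) = 2 + (l + (l + (l/168 + l/17)))*(1/(2*l)) = 2 + (l + (l + 185*l/2856))*(1/(2*l)) = 2 + (l + 3041*l/2856)*(1/(2*l)) = 2 + (5897*l/2856)*(1/(2*l)) = 2 + 5897/5712 = 17321/5712)
1/(a(593) + 442037) = 1/(17321/5712 + 442037) = 1/(2524932665/5712) = 5712/2524932665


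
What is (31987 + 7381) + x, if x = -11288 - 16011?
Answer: 12069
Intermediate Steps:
x = -27299
(31987 + 7381) + x = (31987 + 7381) - 27299 = 39368 - 27299 = 12069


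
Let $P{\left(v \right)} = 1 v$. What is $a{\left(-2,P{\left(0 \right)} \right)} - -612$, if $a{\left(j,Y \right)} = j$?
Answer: $610$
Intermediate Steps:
$P{\left(v \right)} = v$
$a{\left(-2,P{\left(0 \right)} \right)} - -612 = -2 - -612 = -2 + 612 = 610$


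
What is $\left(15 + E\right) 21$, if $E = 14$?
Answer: $609$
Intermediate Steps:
$\left(15 + E\right) 21 = \left(15 + 14\right) 21 = 29 \cdot 21 = 609$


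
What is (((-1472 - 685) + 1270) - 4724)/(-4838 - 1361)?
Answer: 5611/6199 ≈ 0.90515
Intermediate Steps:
(((-1472 - 685) + 1270) - 4724)/(-4838 - 1361) = ((-2157 + 1270) - 4724)/(-6199) = (-887 - 4724)*(-1/6199) = -5611*(-1/6199) = 5611/6199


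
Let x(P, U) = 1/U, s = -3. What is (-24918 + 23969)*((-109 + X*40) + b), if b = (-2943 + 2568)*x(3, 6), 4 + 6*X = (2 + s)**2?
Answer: 363467/2 ≈ 1.8173e+5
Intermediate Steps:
x(P, U) = 1/U
X = -1/2 (X = -2/3 + (2 - 3)**2/6 = -2/3 + (1/6)*(-1)**2 = -2/3 + (1/6)*1 = -2/3 + 1/6 = -1/2 ≈ -0.50000)
b = -125/2 (b = (-2943 + 2568)/6 = -375*1/6 = -125/2 ≈ -62.500)
(-24918 + 23969)*((-109 + X*40) + b) = (-24918 + 23969)*((-109 - 1/2*40) - 125/2) = -949*((-109 - 20) - 125/2) = -949*(-129 - 125/2) = -949*(-383/2) = 363467/2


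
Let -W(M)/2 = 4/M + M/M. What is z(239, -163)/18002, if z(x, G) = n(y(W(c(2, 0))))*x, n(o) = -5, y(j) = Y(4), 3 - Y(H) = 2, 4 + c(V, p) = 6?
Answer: -1195/18002 ≈ -0.066381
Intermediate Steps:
c(V, p) = 2 (c(V, p) = -4 + 6 = 2)
Y(H) = 1 (Y(H) = 3 - 1*2 = 3 - 2 = 1)
W(M) = -2 - 8/M (W(M) = -2*(4/M + M/M) = -2*(4/M + 1) = -2*(1 + 4/M) = -2 - 8/M)
y(j) = 1
z(x, G) = -5*x
z(239, -163)/18002 = -5*239/18002 = -1195*1/18002 = -1195/18002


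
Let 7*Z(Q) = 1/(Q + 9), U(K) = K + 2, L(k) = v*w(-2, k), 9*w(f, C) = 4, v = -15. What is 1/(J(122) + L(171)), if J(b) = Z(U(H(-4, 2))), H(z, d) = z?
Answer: -147/977 ≈ -0.15046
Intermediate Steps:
w(f, C) = 4/9 (w(f, C) = (⅑)*4 = 4/9)
L(k) = -20/3 (L(k) = -15*4/9 = -20/3)
U(K) = 2 + K
Z(Q) = 1/(7*(9 + Q)) (Z(Q) = 1/(7*(Q + 9)) = 1/(7*(9 + Q)))
J(b) = 1/49 (J(b) = 1/(7*(9 + (2 - 4))) = 1/(7*(9 - 2)) = (⅐)/7 = (⅐)*(⅐) = 1/49)
1/(J(122) + L(171)) = 1/(1/49 - 20/3) = 1/(-977/147) = -147/977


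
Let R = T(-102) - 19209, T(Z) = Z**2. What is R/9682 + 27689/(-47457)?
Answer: -685943783/459478674 ≈ -1.4929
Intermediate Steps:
R = -8805 (R = (-102)**2 - 19209 = 10404 - 19209 = -8805)
R/9682 + 27689/(-47457) = -8805/9682 + 27689/(-47457) = -8805*1/9682 + 27689*(-1/47457) = -8805/9682 - 27689/47457 = -685943783/459478674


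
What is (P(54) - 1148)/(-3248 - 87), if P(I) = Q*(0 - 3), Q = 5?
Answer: 1163/3335 ≈ 0.34873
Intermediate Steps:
P(I) = -15 (P(I) = 5*(0 - 3) = 5*(-3) = -15)
(P(54) - 1148)/(-3248 - 87) = (-15 - 1148)/(-3248 - 87) = -1163/(-3335) = -1163*(-1/3335) = 1163/3335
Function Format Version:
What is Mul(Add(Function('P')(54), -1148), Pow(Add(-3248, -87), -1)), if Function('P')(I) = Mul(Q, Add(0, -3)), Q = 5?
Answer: Rational(1163, 3335) ≈ 0.34873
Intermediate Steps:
Function('P')(I) = -15 (Function('P')(I) = Mul(5, Add(0, -3)) = Mul(5, -3) = -15)
Mul(Add(Function('P')(54), -1148), Pow(Add(-3248, -87), -1)) = Mul(Add(-15, -1148), Pow(Add(-3248, -87), -1)) = Mul(-1163, Pow(-3335, -1)) = Mul(-1163, Rational(-1, 3335)) = Rational(1163, 3335)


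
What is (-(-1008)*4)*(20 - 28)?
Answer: -32256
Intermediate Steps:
(-(-1008)*4)*(20 - 28) = -84*(-48)*(-8) = 4032*(-8) = -32256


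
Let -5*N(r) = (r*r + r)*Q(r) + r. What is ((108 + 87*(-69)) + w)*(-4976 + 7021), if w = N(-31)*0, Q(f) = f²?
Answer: -12055275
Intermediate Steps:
N(r) = -r/5 - r²*(r + r²)/5 (N(r) = -((r*r + r)*r² + r)/5 = -((r² + r)*r² + r)/5 = -((r + r²)*r² + r)/5 = -(r²*(r + r²) + r)/5 = -(r + r²*(r + r²))/5 = -r/5 - r²*(r + r²)/5)
w = 0 (w = -⅕*(-31)*(1 + (-31)² + (-31)³)*0 = -⅕*(-31)*(1 + 961 - 29791)*0 = -⅕*(-31)*(-28829)*0 = -893699/5*0 = 0)
((108 + 87*(-69)) + w)*(-4976 + 7021) = ((108 + 87*(-69)) + 0)*(-4976 + 7021) = ((108 - 6003) + 0)*2045 = (-5895 + 0)*2045 = -5895*2045 = -12055275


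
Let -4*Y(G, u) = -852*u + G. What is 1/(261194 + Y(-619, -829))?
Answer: 4/339087 ≈ 1.1796e-5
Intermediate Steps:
Y(G, u) = 213*u - G/4 (Y(G, u) = -(-852*u + G)/4 = -(G - 852*u)/4 = 213*u - G/4)
1/(261194 + Y(-619, -829)) = 1/(261194 + (213*(-829) - ¼*(-619))) = 1/(261194 + (-176577 + 619/4)) = 1/(261194 - 705689/4) = 1/(339087/4) = 4/339087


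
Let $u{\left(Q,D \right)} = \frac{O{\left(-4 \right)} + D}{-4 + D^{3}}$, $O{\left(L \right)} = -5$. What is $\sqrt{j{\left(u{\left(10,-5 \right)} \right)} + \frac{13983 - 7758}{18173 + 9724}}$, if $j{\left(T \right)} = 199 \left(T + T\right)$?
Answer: $\frac{\sqrt{44717241868845}}{1199571} \approx 5.5746$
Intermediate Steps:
$u{\left(Q,D \right)} = \frac{-5 + D}{-4 + D^{3}}$
$j{\left(T \right)} = 398 T$ ($j{\left(T \right)} = 199 \cdot 2 T = 398 T$)
$\sqrt{j{\left(u{\left(10,-5 \right)} \right)} + \frac{13983 - 7758}{18173 + 9724}} = \sqrt{398 \frac{-5 - 5}{-4 + \left(-5\right)^{3}} + \frac{13983 - 7758}{18173 + 9724}} = \sqrt{398 \frac{1}{-4 - 125} \left(-10\right) + \frac{6225}{27897}} = \sqrt{398 \frac{1}{-129} \left(-10\right) + 6225 \cdot \frac{1}{27897}} = \sqrt{398 \left(\left(- \frac{1}{129}\right) \left(-10\right)\right) + \frac{2075}{9299}} = \sqrt{398 \cdot \frac{10}{129} + \frac{2075}{9299}} = \sqrt{\frac{3980}{129} + \frac{2075}{9299}} = \sqrt{\frac{37277695}{1199571}} = \frac{\sqrt{44717241868845}}{1199571}$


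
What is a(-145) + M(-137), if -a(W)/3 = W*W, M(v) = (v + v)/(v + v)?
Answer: -63074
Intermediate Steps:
M(v) = 1 (M(v) = (2*v)/((2*v)) = (2*v)*(1/(2*v)) = 1)
a(W) = -3*W² (a(W) = -3*W*W = -3*W²)
a(-145) + M(-137) = -3*(-145)² + 1 = -3*21025 + 1 = -63075 + 1 = -63074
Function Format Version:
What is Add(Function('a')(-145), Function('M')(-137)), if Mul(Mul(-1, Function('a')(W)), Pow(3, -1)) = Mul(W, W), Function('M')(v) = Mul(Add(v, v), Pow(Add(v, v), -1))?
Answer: -63074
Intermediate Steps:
Function('M')(v) = 1 (Function('M')(v) = Mul(Mul(2, v), Pow(Mul(2, v), -1)) = Mul(Mul(2, v), Mul(Rational(1, 2), Pow(v, -1))) = 1)
Function('a')(W) = Mul(-3, Pow(W, 2)) (Function('a')(W) = Mul(-3, Mul(W, W)) = Mul(-3, Pow(W, 2)))
Add(Function('a')(-145), Function('M')(-137)) = Add(Mul(-3, Pow(-145, 2)), 1) = Add(Mul(-3, 21025), 1) = Add(-63075, 1) = -63074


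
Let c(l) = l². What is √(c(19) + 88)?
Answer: √449 ≈ 21.190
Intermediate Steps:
√(c(19) + 88) = √(19² + 88) = √(361 + 88) = √449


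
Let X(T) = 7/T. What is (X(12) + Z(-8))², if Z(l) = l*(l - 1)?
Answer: 758641/144 ≈ 5268.3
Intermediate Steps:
Z(l) = l*(-1 + l)
(X(12) + Z(-8))² = (7/12 - 8*(-1 - 8))² = (7*(1/12) - 8*(-9))² = (7/12 + 72)² = (871/12)² = 758641/144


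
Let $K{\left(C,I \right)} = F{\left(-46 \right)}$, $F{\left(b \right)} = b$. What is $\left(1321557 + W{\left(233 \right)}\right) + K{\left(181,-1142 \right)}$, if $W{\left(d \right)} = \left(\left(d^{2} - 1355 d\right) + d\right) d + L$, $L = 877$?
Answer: $-59535581$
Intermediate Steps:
$K{\left(C,I \right)} = -46$
$W{\left(d \right)} = 877 + d \left(d^{2} - 1354 d\right)$ ($W{\left(d \right)} = \left(\left(d^{2} - 1355 d\right) + d\right) d + 877 = \left(d^{2} - 1354 d\right) d + 877 = d \left(d^{2} - 1354 d\right) + 877 = 877 + d \left(d^{2} - 1354 d\right)$)
$\left(1321557 + W{\left(233 \right)}\right) + K{\left(181,-1142 \right)} = \left(1321557 + \left(877 + 233^{3} - 1354 \cdot 233^{2}\right)\right) - 46 = \left(1321557 + \left(877 + 12649337 - 73507306\right)\right) - 46 = \left(1321557 - 60857092\right) - 46 = -59535535 - 46 = -59535581$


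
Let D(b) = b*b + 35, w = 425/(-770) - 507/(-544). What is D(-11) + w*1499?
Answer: 30397109/41888 ≈ 725.68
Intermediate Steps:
w = 15919/41888 (w = 425*(-1/770) - 507*(-1/544) = -85/154 + 507/544 = 15919/41888 ≈ 0.38004)
D(b) = 35 + b**2 (D(b) = b**2 + 35 = 35 + b**2)
D(-11) + w*1499 = (35 + (-11)**2) + (15919/41888)*1499 = (35 + 121) + 23862581/41888 = 156 + 23862581/41888 = 30397109/41888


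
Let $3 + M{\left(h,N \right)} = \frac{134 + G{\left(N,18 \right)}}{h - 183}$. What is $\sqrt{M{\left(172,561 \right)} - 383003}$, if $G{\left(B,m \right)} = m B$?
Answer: $\frac{i \sqrt{46456278}}{11} \approx 619.63 i$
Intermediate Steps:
$G{\left(B,m \right)} = B m$
$M{\left(h,N \right)} = -3 + \frac{134 + 18 N}{-183 + h}$ ($M{\left(h,N \right)} = -3 + \frac{134 + N 18}{h - 183} = -3 + \frac{134 + 18 N}{-183 + h}$)
$\sqrt{M{\left(172,561 \right)} - 383003} = \sqrt{\frac{683 - 516 + 18 \cdot 561}{-183 + 172} - 383003} = \sqrt{\frac{683 - 516 + 10098}{-11} - 383003} = \sqrt{\left(- \frac{1}{11}\right) 10265 - 383003} = \sqrt{- \frac{10265}{11} - 383003} = \sqrt{- \frac{4223298}{11}} = \frac{i \sqrt{46456278}}{11}$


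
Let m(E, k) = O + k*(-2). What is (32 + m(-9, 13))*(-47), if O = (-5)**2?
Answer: -1457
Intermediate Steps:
O = 25
m(E, k) = 25 - 2*k (m(E, k) = 25 + k*(-2) = 25 - 2*k)
(32 + m(-9, 13))*(-47) = (32 + (25 - 2*13))*(-47) = (32 + (25 - 26))*(-47) = (32 - 1)*(-47) = 31*(-47) = -1457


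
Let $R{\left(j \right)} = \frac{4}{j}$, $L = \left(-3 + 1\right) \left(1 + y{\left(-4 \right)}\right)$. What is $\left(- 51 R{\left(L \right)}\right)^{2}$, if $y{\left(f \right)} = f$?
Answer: $1156$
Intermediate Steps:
$L = 6$ ($L = \left(-3 + 1\right) \left(1 - 4\right) = \left(-2\right) \left(-3\right) = 6$)
$\left(- 51 R{\left(L \right)}\right)^{2} = \left(- 51 \cdot \frac{4}{6}\right)^{2} = \left(- 51 \cdot 4 \cdot \frac{1}{6}\right)^{2} = \left(\left(-51\right) \frac{2}{3}\right)^{2} = \left(-34\right)^{2} = 1156$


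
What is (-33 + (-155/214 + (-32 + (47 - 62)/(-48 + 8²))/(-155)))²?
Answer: 82289233321/73273600 ≈ 1123.0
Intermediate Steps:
(-33 + (-155/214 + (-32 + (47 - 62)/(-48 + 8²))/(-155)))² = (-33 + (-155*1/214 + (-32 - 15/(-48 + 64))*(-1/155)))² = (-33 + (-155/214 + (-32 - 15/16)*(-1/155)))² = (-33 + (-155/214 - 527/16*(-1/155)))² = (-33 + (-155/214 + 17/80))² = (-33 - 4381/8560)² = (-286861/8560)² = 82289233321/73273600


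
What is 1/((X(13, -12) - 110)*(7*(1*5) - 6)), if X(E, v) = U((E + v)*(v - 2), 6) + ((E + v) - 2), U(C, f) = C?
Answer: -1/3625 ≈ -0.00027586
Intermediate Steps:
X(E, v) = -2 + E + v + (-2 + v)*(E + v) (X(E, v) = (E + v)*(v - 2) + ((E + v) - 2) = (E + v)*(-2 + v) + (-2 + E + v) = (-2 + v)*(E + v) + (-2 + E + v) = -2 + E + v + (-2 + v)*(E + v))
1/((X(13, -12) - 110)*(7*(1*5) - 6)) = 1/(((-2 + (-12)**2 - 1*13 - 1*(-12) + 13*(-12)) - 110)*(7*(1*5) - 6)) = 1/(((-2 + 144 - 13 + 12 - 156) - 110)*(7*5 - 6)) = 1/((-15 - 110)*(35 - 6)) = 1/(-125*29) = 1/(-3625) = -1/3625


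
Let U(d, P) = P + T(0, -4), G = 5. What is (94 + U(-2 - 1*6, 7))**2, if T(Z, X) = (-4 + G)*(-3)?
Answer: 9604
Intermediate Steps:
T(Z, X) = -3 (T(Z, X) = (-4 + 5)*(-3) = 1*(-3) = -3)
U(d, P) = -3 + P (U(d, P) = P - 3 = -3 + P)
(94 + U(-2 - 1*6, 7))**2 = (94 + (-3 + 7))**2 = (94 + 4)**2 = 98**2 = 9604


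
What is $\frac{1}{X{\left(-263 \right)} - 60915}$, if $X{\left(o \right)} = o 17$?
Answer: $- \frac{1}{65386} \approx -1.5294 \cdot 10^{-5}$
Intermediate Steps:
$X{\left(o \right)} = 17 o$
$\frac{1}{X{\left(-263 \right)} - 60915} = \frac{1}{17 \left(-263\right) - 60915} = \frac{1}{-4471 - 60915} = \frac{1}{-65386} = - \frac{1}{65386}$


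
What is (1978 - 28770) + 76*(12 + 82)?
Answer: -19648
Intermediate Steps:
(1978 - 28770) + 76*(12 + 82) = -26792 + 76*94 = -26792 + 7144 = -19648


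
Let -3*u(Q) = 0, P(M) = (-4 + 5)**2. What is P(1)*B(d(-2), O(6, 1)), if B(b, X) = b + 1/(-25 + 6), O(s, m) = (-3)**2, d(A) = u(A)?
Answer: -1/19 ≈ -0.052632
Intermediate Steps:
P(M) = 1 (P(M) = 1**2 = 1)
u(Q) = 0 (u(Q) = -1/3*0 = 0)
d(A) = 0
O(s, m) = 9
B(b, X) = -1/19 + b (B(b, X) = b + 1/(-19) = b - 1/19 = -1/19 + b)
P(1)*B(d(-2), O(6, 1)) = 1*(-1/19 + 0) = 1*(-1/19) = -1/19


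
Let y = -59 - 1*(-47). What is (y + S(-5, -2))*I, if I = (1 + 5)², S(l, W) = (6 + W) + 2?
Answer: -216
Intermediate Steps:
S(l, W) = 8 + W
y = -12 (y = -59 + 47 = -12)
I = 36 (I = 6² = 36)
(y + S(-5, -2))*I = (-12 + (8 - 2))*36 = (-12 + 6)*36 = -6*36 = -216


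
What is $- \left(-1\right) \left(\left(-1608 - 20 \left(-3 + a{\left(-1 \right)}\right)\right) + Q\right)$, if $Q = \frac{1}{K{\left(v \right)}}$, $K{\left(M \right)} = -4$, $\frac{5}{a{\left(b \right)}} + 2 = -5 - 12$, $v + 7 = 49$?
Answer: $- \frac{117267}{76} \approx -1543.0$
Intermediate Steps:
$v = 42$ ($v = -7 + 49 = 42$)
$a{\left(b \right)} = - \frac{5}{19}$ ($a{\left(b \right)} = \frac{5}{-2 - 17} = \frac{5}{-19} = 5 \left(- \frac{1}{19}\right) = - \frac{5}{19}$)
$Q = - \frac{1}{4}$ ($Q = \frac{1}{-4} = - \frac{1}{4} \approx -0.25$)
$- \left(-1\right) \left(\left(-1608 - 20 \left(-3 + a{\left(-1 \right)}\right)\right) + Q\right) = - \left(-1\right) \left(\left(-1608 - 20 \left(-3 - \frac{5}{19}\right)\right) - \frac{1}{4}\right) = - \left(-1\right) \left(\left(-1608 - - \frac{1240}{19}\right) - \frac{1}{4}\right) = - \left(-1\right) \left(\left(-1608 + \frac{1240}{19}\right) - \frac{1}{4}\right) = - \left(-1\right) \left(- \frac{29312}{19} - \frac{1}{4}\right) = - \frac{\left(-1\right) \left(-117267\right)}{76} = \left(-1\right) \frac{117267}{76} = - \frac{117267}{76}$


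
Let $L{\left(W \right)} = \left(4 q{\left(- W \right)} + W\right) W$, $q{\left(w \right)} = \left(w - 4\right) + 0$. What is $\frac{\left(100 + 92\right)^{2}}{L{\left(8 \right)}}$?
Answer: $- \frac{576}{5} \approx -115.2$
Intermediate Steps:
$q{\left(w \right)} = -4 + w$ ($q{\left(w \right)} = \left(-4 + w\right) + 0 = -4 + w$)
$L{\left(W \right)} = W \left(-16 - 3 W\right)$ ($L{\left(W \right)} = \left(4 \left(-4 - W\right) + W\right) W = \left(\left(-16 - 4 W\right) + W\right) W = \left(-16 - 3 W\right) W = W \left(-16 - 3 W\right)$)
$\frac{\left(100 + 92\right)^{2}}{L{\left(8 \right)}} = \frac{\left(100 + 92\right)^{2}}{8 \left(-16 - 24\right)} = \frac{192^{2}}{8 \left(-16 - 24\right)} = \frac{36864}{8 \left(-40\right)} = \frac{36864}{-320} = 36864 \left(- \frac{1}{320}\right) = - \frac{576}{5}$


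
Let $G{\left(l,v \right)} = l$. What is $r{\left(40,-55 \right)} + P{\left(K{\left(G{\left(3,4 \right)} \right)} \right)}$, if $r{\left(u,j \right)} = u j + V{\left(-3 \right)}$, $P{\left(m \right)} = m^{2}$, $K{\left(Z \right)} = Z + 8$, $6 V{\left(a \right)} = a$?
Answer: $- \frac{4159}{2} \approx -2079.5$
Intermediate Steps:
$V{\left(a \right)} = \frac{a}{6}$
$K{\left(Z \right)} = 8 + Z$
$r{\left(u,j \right)} = - \frac{1}{2} + j u$ ($r{\left(u,j \right)} = u j + \frac{1}{6} \left(-3\right) = j u - \frac{1}{2} = - \frac{1}{2} + j u$)
$r{\left(40,-55 \right)} + P{\left(K{\left(G{\left(3,4 \right)} \right)} \right)} = \left(- \frac{1}{2} - 2200\right) + \left(8 + 3\right)^{2} = \left(- \frac{1}{2} - 2200\right) + 11^{2} = - \frac{4401}{2} + 121 = - \frac{4159}{2}$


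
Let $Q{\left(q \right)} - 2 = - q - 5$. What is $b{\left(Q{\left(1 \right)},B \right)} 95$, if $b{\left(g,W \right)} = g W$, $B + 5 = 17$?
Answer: $-4560$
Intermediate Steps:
$B = 12$ ($B = -5 + 17 = 12$)
$Q{\left(q \right)} = -3 - q$ ($Q{\left(q \right)} = 2 - \left(5 + q\right) = -3 - q$)
$b{\left(g,W \right)} = W g$
$b{\left(Q{\left(1 \right)},B \right)} 95 = 12 \left(-3 - 1\right) 95 = 12 \left(-4\right) 95 = \left(-48\right) 95 = -4560$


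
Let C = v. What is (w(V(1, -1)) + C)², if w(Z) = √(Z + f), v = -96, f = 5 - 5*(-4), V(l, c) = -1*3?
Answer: (96 - √22)² ≈ 8337.4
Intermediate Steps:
V(l, c) = -3
f = 25 (f = 5 + 20 = 25)
C = -96
w(Z) = √(25 + Z) (w(Z) = √(Z + 25) = √(25 + Z))
(w(V(1, -1)) + C)² = (√(25 - 3) - 96)² = (√22 - 96)² = (-96 + √22)²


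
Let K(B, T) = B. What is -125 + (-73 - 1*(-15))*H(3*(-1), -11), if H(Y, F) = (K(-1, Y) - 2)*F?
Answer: -2039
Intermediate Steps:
H(Y, F) = -3*F (H(Y, F) = (-1 - 2)*F = -3*F)
-125 + (-73 - 1*(-15))*H(3*(-1), -11) = -125 + (-73 - 1*(-15))*(-3*(-11)) = -125 + (-73 + 15)*33 = -125 - 58*33 = -125 - 1914 = -2039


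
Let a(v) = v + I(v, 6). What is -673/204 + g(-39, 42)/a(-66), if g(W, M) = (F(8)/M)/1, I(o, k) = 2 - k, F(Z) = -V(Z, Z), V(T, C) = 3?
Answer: -82417/24990 ≈ -3.2980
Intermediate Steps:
F(Z) = -3 (F(Z) = -1*3 = -3)
a(v) = -4 + v (a(v) = v + (2 - 1*6) = v + (2 - 6) = v - 4 = -4 + v)
g(W, M) = -3/M (g(W, M) = -3/M/1 = -3/M*1 = -3/M)
-673/204 + g(-39, 42)/a(-66) = -673/204 + (-3/42)/(-4 - 66) = -673*1/204 - 3*1/42/(-70) = -673/204 - 1/14*(-1/70) = -673/204 + 1/980 = -82417/24990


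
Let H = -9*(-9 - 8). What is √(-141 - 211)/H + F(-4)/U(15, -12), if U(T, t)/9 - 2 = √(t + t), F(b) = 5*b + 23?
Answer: 1/42 - I*√6/42 + 4*I*√22/153 ≈ 0.02381 + 0.064304*I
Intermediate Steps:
F(b) = 23 + 5*b
H = 153 (H = -9*(-17) = 153)
U(T, t) = 18 + 9*√2*√t (U(T, t) = 18 + 9*√(t + t) = 18 + 9*√(2*t) = 18 + 9*(√2*√t) = 18 + 9*√2*√t)
√(-141 - 211)/H + F(-4)/U(15, -12) = √(-141 - 211)/153 + (23 + 5*(-4))/(18 + 9*√2*√(-12)) = √(-352)*(1/153) + (23 - 20)/(18 + 9*√2*(2*I*√3)) = (4*I*√22)*(1/153) + 3/(18 + 18*I*√6) = 4*I*√22/153 + 3/(18 + 18*I*√6) = 3/(18 + 18*I*√6) + 4*I*√22/153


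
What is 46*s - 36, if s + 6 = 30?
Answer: 1068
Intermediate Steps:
s = 24 (s = -6 + 30 = 24)
46*s - 36 = 46*24 - 36 = 1104 - 36 = 1068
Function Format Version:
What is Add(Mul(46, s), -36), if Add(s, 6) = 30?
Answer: 1068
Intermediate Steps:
s = 24 (s = Add(-6, 30) = 24)
Add(Mul(46, s), -36) = Add(Mul(46, 24), -36) = Add(1104, -36) = 1068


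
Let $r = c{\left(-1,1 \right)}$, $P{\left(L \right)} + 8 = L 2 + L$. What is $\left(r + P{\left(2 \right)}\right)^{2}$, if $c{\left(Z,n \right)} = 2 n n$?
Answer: $0$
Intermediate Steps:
$P{\left(L \right)} = -8 + 3 L$ ($P{\left(L \right)} = -8 + \left(L 2 + L\right) = -8 + \left(2 L + L\right) = -8 + 3 L$)
$c{\left(Z,n \right)} = 2 n^{2}$
$r = 2$ ($r = 2 \cdot 1^{2} = 2 \cdot 1 = 2$)
$\left(r + P{\left(2 \right)}\right)^{2} = \left(2 + \left(-8 + 3 \cdot 2\right)\right)^{2} = \left(2 + \left(-8 + 6\right)\right)^{2} = \left(2 - 2\right)^{2} = 0^{2} = 0$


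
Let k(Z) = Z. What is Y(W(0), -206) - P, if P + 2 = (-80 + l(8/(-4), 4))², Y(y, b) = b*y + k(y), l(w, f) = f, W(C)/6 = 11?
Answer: -19304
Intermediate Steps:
W(C) = 66 (W(C) = 6*11 = 66)
Y(y, b) = y + b*y (Y(y, b) = b*y + y = y + b*y)
P = 5774 (P = -2 + (-80 + 4)² = -2 + (-76)² = -2 + 5776 = 5774)
Y(W(0), -206) - P = 66*(1 - 206) - 1*5774 = 66*(-205) - 5774 = -13530 - 5774 = -19304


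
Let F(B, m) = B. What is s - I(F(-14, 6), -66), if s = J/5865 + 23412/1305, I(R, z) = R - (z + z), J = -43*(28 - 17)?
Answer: -5677461/56695 ≈ -100.14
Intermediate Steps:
J = -473 (J = -43*11 = -473)
I(R, z) = R - 2*z
s = 1012549/56695 (s = -473/5865 + 23412/1305 = -473*1/5865 + 23412*(1/1305) = -473/5865 + 7804/435 = 1012549/56695 ≈ 17.860)
s - I(F(-14, 6), -66) = 1012549/56695 - (-14 - 2*(-66)) = 1012549/56695 - (-14 + 132) = 1012549/56695 - 1*118 = 1012549/56695 - 118 = -5677461/56695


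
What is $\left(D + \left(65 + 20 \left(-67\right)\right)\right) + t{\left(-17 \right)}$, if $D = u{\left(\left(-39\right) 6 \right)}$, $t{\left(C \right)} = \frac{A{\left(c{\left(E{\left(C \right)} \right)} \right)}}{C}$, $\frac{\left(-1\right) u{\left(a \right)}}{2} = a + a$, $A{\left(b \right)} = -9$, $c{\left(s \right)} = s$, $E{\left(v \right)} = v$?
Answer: $- \frac{5754}{17} \approx -338.47$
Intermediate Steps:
$u{\left(a \right)} = - 4 a$ ($u{\left(a \right)} = - 2 \left(a + a\right) = - 2 \cdot 2 a = - 4 a$)
$t{\left(C \right)} = - \frac{9}{C}$
$D = 936$ ($D = - 4 \left(\left(-39\right) 6\right) = \left(-4\right) \left(-234\right) = 936$)
$\left(D + \left(65 + 20 \left(-67\right)\right)\right) + t{\left(-17 \right)} = \left(936 + \left(65 + 20 \left(-67\right)\right)\right) - \frac{9}{-17} = \left(936 + \left(65 - 1340\right)\right) - - \frac{9}{17} = \left(936 - 1275\right) + \frac{9}{17} = -339 + \frac{9}{17} = - \frac{5754}{17}$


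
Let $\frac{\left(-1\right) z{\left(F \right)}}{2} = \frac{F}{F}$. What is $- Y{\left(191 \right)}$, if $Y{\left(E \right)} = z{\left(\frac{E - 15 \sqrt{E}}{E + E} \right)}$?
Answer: $2$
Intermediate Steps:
$z{\left(F \right)} = -2$ ($z{\left(F \right)} = - 2 \frac{F}{F} = \left(-2\right) 1 = -2$)
$Y{\left(E \right)} = -2$
$- Y{\left(191 \right)} = \left(-1\right) \left(-2\right) = 2$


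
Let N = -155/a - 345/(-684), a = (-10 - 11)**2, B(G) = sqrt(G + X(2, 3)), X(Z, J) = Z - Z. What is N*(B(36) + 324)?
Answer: 281875/5586 ≈ 50.461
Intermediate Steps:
X(Z, J) = 0
B(G) = sqrt(G) (B(G) = sqrt(G + 0) = sqrt(G))
a = 441 (a = (-21)**2 = 441)
N = 5125/33516 (N = -155/441 - 345/(-684) = -155*1/441 - 345*(-1/684) = -155/441 + 115/228 = 5125/33516 ≈ 0.15291)
N*(B(36) + 324) = 5125*(sqrt(36) + 324)/33516 = 5125*(6 + 324)/33516 = (5125/33516)*330 = 281875/5586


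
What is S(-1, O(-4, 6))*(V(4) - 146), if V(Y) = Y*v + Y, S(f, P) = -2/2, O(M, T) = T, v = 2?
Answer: 134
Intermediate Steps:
S(f, P) = -1 (S(f, P) = -2*½ = -1)
V(Y) = 3*Y (V(Y) = Y*2 + Y = 2*Y + Y = 3*Y)
S(-1, O(-4, 6))*(V(4) - 146) = -(3*4 - 146) = -(12 - 146) = -1*(-134) = 134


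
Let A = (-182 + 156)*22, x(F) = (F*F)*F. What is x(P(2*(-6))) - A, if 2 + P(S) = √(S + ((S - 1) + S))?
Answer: 786 - 25*I*√37 ≈ 786.0 - 152.07*I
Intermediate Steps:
P(S) = -2 + √(-1 + 3*S) (P(S) = -2 + √(S + ((S - 1) + S)) = -2 + √(S + ((-1 + S) + S)) = -2 + √(S + (-1 + 2*S)) = -2 + √(-1 + 3*S))
x(F) = F³ (x(F) = F²*F = F³)
A = -572 (A = -26*22 = -572)
x(P(2*(-6))) - A = (-2 + √(-1 + 3*(2*(-6))))³ - 1*(-572) = (-2 + √(-1 + 3*(-12)))³ + 572 = (-2 + √(-1 - 36))³ + 572 = (-2 + √(-37))³ + 572 = (-2 + I*√37)³ + 572 = 572 + (-2 + I*√37)³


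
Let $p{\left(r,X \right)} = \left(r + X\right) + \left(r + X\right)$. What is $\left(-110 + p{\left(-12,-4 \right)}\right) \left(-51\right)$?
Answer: $7242$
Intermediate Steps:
$p{\left(r,X \right)} = 2 X + 2 r$ ($p{\left(r,X \right)} = \left(X + r\right) + \left(X + r\right) = 2 X + 2 r$)
$\left(-110 + p{\left(-12,-4 \right)}\right) \left(-51\right) = \left(-110 + \left(2 \left(-4\right) + 2 \left(-12\right)\right)\right) \left(-51\right) = \left(-110 - 32\right) \left(-51\right) = \left(-142\right) \left(-51\right) = 7242$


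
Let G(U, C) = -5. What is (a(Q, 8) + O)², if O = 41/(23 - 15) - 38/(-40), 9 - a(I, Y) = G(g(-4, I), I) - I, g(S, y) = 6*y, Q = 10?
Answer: 1447209/1600 ≈ 904.51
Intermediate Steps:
a(I, Y) = 14 + I (a(I, Y) = 9 - (-5 - I) = 9 + (5 + I) = 14 + I)
O = 243/40 (O = 41/8 - 38*(-1/40) = 41*(⅛) + 19/20 = 41/8 + 19/20 = 243/40 ≈ 6.0750)
(a(Q, 8) + O)² = ((14 + 10) + 243/40)² = (24 + 243/40)² = (1203/40)² = 1447209/1600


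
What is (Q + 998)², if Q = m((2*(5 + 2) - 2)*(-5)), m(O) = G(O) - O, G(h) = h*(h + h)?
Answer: 68194564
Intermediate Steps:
G(h) = 2*h² (G(h) = h*(2*h) = 2*h²)
m(O) = -O + 2*O² (m(O) = 2*O² - O = -O + 2*O²)
Q = 7260 (Q = ((2*(5 + 2) - 2)*(-5))*(-1 + 2*((2*(5 + 2) - 2)*(-5))) = ((2*7 - 2)*(-5))*(-1 + 2*((2*7 - 2)*(-5))) = ((14 - 2)*(-5))*(-1 + 2*((14 - 2)*(-5))) = (12*(-5))*(-1 + 2*(12*(-5))) = -60*(-1 + 2*(-60)) = -60*(-1 - 120) = -60*(-121) = 7260)
(Q + 998)² = (7260 + 998)² = 8258² = 68194564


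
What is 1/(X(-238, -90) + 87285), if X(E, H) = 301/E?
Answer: 34/2967647 ≈ 1.1457e-5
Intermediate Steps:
1/(X(-238, -90) + 87285) = 1/(301/(-238) + 87285) = 1/(301*(-1/238) + 87285) = 1/(-43/34 + 87285) = 1/(2967647/34) = 34/2967647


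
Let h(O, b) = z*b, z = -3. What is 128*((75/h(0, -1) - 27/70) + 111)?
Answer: 607552/35 ≈ 17359.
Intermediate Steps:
h(O, b) = -3*b
128*((75/h(0, -1) - 27/70) + 111) = 128*((75/((-3*(-1))) - 27/70) + 111) = 128*((75/3 - 27*1/70) + 111) = 128*((75*(⅓) - 27/70) + 111) = 128*((25 - 27/70) + 111) = 128*(1723/70 + 111) = 128*(9493/70) = 607552/35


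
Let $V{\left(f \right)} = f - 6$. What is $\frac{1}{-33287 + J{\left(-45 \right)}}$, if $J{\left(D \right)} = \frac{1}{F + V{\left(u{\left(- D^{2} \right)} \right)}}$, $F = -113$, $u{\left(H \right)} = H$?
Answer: $- \frac{2144}{71367329} \approx -3.0042 \cdot 10^{-5}$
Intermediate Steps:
$V{\left(f \right)} = -6 + f$ ($V{\left(f \right)} = f - 6 = -6 + f$)
$J{\left(D \right)} = \frac{1}{-119 - D^{2}}$ ($J{\left(D \right)} = \frac{1}{-113 - \left(6 + D^{2}\right)} = \frac{1}{-119 - D^{2}}$)
$\frac{1}{-33287 + J{\left(-45 \right)}} = \frac{1}{-33287 - \frac{1}{119 + \left(-45\right)^{2}}} = \frac{1}{-33287 - \frac{1}{119 + 2025}} = \frac{1}{-33287 - \frac{1}{2144}} = \frac{1}{- \frac{71367329}{2144}} = - \frac{2144}{71367329}$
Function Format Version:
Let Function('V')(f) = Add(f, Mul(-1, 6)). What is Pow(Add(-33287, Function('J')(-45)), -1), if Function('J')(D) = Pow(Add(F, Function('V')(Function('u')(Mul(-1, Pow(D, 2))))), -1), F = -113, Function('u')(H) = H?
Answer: Rational(-2144, 71367329) ≈ -3.0042e-5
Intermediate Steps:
Function('V')(f) = Add(-6, f) (Function('V')(f) = Add(f, -6) = Add(-6, f))
Function('J')(D) = Pow(Add(-119, Mul(-1, Pow(D, 2))), -1) (Function('J')(D) = Pow(Add(-113, Add(-6, Mul(-1, Pow(D, 2)))), -1) = Pow(Add(-119, Mul(-1, Pow(D, 2))), -1))
Pow(Add(-33287, Function('J')(-45)), -1) = Pow(Add(-33287, Mul(-1, Pow(Add(119, Pow(-45, 2)), -1))), -1) = Pow(Add(-33287, Mul(-1, Pow(Add(119, 2025), -1))), -1) = Pow(Add(-33287, Mul(-1, Pow(2144, -1))), -1) = Pow(Add(-33287, Mul(-1, Rational(1, 2144))), -1) = Pow(Add(-33287, Rational(-1, 2144)), -1) = Pow(Rational(-71367329, 2144), -1) = Rational(-2144, 71367329)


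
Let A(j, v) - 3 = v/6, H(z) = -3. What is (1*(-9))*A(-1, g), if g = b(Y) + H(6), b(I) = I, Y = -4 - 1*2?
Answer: -27/2 ≈ -13.500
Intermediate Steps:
Y = -6 (Y = -4 - 2 = -6)
g = -9 (g = -6 - 3 = -9)
A(j, v) = 3 + v/6
(1*(-9))*A(-1, g) = (1*(-9))*(3 + (⅙)*(-9)) = -9*(3 - 3/2) = -9*3/2 = -27/2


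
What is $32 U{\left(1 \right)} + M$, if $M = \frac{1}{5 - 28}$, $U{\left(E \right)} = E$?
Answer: $\frac{735}{23} \approx 31.957$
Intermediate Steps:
$M = - \frac{1}{23}$ ($M = \frac{1}{-23} = - \frac{1}{23} \approx -0.043478$)
$32 U{\left(1 \right)} + M = 32 \cdot 1 - \frac{1}{23} = 32 - \frac{1}{23} = \frac{735}{23}$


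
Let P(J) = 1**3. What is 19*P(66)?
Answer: 19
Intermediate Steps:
P(J) = 1
19*P(66) = 19*1 = 19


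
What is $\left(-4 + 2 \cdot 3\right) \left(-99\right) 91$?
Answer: $-18018$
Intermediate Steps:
$\left(-4 + 2 \cdot 3\right) \left(-99\right) 91 = \left(-4 + 6\right) \left(-99\right) 91 = 2 \left(-99\right) 91 = \left(-198\right) 91 = -18018$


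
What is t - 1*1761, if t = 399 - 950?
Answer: -2312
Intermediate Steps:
t = -551
t - 1*1761 = -551 - 1*1761 = -551 - 1761 = -2312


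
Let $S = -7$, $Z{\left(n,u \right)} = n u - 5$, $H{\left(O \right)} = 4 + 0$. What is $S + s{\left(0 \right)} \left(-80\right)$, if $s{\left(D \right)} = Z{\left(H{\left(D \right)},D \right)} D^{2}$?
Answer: $-7$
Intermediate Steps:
$H{\left(O \right)} = 4$
$Z{\left(n,u \right)} = -5 + n u$
$s{\left(D \right)} = D^{2} \left(-5 + 4 D\right)$ ($s{\left(D \right)} = \left(-5 + 4 D\right) D^{2} = D^{2} \left(-5 + 4 D\right)$)
$S + s{\left(0 \right)} \left(-80\right) = -7 + 0^{2} \left(-5 + 4 \cdot 0\right) \left(-80\right) = -7 + 0 \left(-5 + 0\right) \left(-80\right) = -7 + 0 \left(-5\right) \left(-80\right) = -7 + 0 \left(-80\right) = -7 + 0 = -7$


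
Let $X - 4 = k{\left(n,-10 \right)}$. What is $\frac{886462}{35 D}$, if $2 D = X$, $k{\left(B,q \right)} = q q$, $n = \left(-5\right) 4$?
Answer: $\frac{443231}{910} \approx 487.07$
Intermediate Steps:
$n = -20$
$k{\left(B,q \right)} = q^{2}$
$X = 104$ ($X = 4 + \left(-10\right)^{2} = 4 + 100 = 104$)
$D = 52$ ($D = \frac{1}{2} \cdot 104 = 52$)
$\frac{886462}{35 D} = \frac{886462}{35 \cdot 52} = \frac{886462}{1820} = 886462 \cdot \frac{1}{1820} = \frac{443231}{910}$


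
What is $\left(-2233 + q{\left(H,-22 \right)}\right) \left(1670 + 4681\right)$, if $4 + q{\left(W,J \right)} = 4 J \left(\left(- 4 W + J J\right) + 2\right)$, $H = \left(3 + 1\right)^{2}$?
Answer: $-250057923$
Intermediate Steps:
$H = 16$ ($H = 4^{2} = 16$)
$q{\left(W,J \right)} = -4 + 4 J \left(2 + J^{2} - 4 W\right)$ ($q{\left(W,J \right)} = -4 + 4 J \left(\left(- 4 W + J J\right) + 2\right) = -4 + 4 J \left(\left(- 4 W + J^{2}\right) + 2\right) = -4 + 4 J \left(\left(J^{2} - 4 W\right) + 2\right) = -4 + 4 J \left(2 + J^{2} - 4 W\right)$)
$\left(-2233 + q{\left(H,-22 \right)}\right) \left(1670 + 4681\right) = \left(-2233 + \left(-4 + 4 \left(-22\right)^{3} + 8 \left(-22\right) - \left(-352\right) 16\right)\right) \left(1670 + 4681\right) = \left(-2233 + \left(-4 + 4 \left(-10648\right) - 176 + 5632\right)\right) 6351 = \left(-2233 - 37140\right) 6351 = \left(-39373\right) 6351 = -250057923$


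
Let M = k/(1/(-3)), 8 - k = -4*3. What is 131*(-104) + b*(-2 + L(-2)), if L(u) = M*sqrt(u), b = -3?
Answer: -13618 + 180*I*sqrt(2) ≈ -13618.0 + 254.56*I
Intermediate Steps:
k = 20 (k = 8 - (-4)*3 = 8 - 1*(-12) = 8 + 12 = 20)
M = -60 (M = 20/(1/(-3)) = 20/(-1/3) = 20*(-3) = -60)
L(u) = -60*sqrt(u)
131*(-104) + b*(-2 + L(-2)) = 131*(-104) - 3*(-2 - 60*I*sqrt(2)) = -13624 - 3*(-2 - 60*I*sqrt(2)) = -13624 + (6 + 180*I*sqrt(2)) = -13618 + 180*I*sqrt(2)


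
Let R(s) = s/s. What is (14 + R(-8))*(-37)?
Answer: -555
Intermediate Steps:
R(s) = 1
(14 + R(-8))*(-37) = (14 + 1)*(-37) = 15*(-37) = -555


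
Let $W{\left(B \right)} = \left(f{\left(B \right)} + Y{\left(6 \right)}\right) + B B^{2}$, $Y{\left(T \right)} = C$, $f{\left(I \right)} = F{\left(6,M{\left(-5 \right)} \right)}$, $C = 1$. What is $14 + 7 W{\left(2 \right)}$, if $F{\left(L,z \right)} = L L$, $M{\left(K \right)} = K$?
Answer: $329$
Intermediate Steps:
$F{\left(L,z \right)} = L^{2}$
$f{\left(I \right)} = 36$ ($f{\left(I \right)} = 6^{2} = 36$)
$Y{\left(T \right)} = 1$
$W{\left(B \right)} = 37 + B^{3}$ ($W{\left(B \right)} = \left(36 + 1\right) + B B^{2} = 37 + B^{3}$)
$14 + 7 W{\left(2 \right)} = 14 + 7 \left(37 + 2^{3}\right) = 14 + 7 \left(37 + 8\right) = 14 + 7 \cdot 45 = 14 + 315 = 329$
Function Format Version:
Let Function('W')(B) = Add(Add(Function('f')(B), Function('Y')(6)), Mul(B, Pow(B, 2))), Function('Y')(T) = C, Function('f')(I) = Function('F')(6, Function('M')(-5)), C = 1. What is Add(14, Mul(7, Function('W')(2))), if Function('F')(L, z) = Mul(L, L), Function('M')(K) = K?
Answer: 329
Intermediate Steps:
Function('F')(L, z) = Pow(L, 2)
Function('f')(I) = 36 (Function('f')(I) = Pow(6, 2) = 36)
Function('Y')(T) = 1
Function('W')(B) = Add(37, Pow(B, 3)) (Function('W')(B) = Add(Add(36, 1), Mul(B, Pow(B, 2))) = Add(37, Pow(B, 3)))
Add(14, Mul(7, Function('W')(2))) = Add(14, Mul(7, Add(37, Pow(2, 3)))) = Add(14, Mul(7, Add(37, 8))) = Add(14, Mul(7, 45)) = Add(14, 315) = 329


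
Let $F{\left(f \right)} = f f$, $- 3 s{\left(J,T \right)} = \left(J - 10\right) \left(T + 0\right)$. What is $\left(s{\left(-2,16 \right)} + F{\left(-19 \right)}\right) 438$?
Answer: $186150$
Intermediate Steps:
$s{\left(J,T \right)} = - \frac{T \left(-10 + J\right)}{3}$ ($s{\left(J,T \right)} = - \frac{\left(J - 10\right) \left(T + 0\right)}{3} = - \frac{\left(-10 + J\right) T}{3} = - \frac{T \left(-10 + J\right)}{3}$)
$F{\left(f \right)} = f^{2}$
$\left(s{\left(-2,16 \right)} + F{\left(-19 \right)}\right) 438 = \left(\frac{1}{3} \cdot 16 \left(10 - -2\right) + \left(-19\right)^{2}\right) 438 = \left(\frac{1}{3} \cdot 16 \left(10 + 2\right) + 361\right) 438 = \left(\frac{1}{3} \cdot 16 \cdot 12 + 361\right) 438 = \left(64 + 361\right) 438 = 425 \cdot 438 = 186150$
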